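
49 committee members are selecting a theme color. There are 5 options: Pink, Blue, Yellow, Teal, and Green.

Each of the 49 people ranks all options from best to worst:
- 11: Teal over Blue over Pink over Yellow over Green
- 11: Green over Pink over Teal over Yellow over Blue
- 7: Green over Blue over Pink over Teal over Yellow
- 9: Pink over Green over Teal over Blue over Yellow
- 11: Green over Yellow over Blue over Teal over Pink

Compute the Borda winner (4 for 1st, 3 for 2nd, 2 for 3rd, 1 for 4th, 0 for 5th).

Pink: 11×2 + 11×3 + 7×2 + 9×4 + 11×0 = 105
Blue: 11×3 + 11×0 + 7×3 + 9×1 + 11×2 = 85
Yellow: 11×1 + 11×1 + 7×0 + 9×0 + 11×3 = 55
Teal: 11×4 + 11×2 + 7×1 + 9×2 + 11×1 = 102
Green: 11×0 + 11×4 + 7×4 + 9×3 + 11×4 = 143

Green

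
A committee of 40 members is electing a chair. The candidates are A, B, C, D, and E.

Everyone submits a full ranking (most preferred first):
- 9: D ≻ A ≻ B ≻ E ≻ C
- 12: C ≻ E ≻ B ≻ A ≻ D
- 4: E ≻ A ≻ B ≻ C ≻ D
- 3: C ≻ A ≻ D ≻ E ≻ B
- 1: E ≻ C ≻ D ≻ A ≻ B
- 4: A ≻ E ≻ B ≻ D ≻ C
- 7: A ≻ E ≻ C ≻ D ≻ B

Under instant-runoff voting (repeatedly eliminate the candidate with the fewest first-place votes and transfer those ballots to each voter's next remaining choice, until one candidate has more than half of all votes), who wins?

Round 1: A 11, B 0, C 15, D 9, E 5. B eliminated.
Round 2: A 11, C 15, D 9, E 5. E eliminated.
Round 3: A 15, C 16, D 9. D eliminated.
Round 4: A 24, C 16. A has a majority (≥21).

A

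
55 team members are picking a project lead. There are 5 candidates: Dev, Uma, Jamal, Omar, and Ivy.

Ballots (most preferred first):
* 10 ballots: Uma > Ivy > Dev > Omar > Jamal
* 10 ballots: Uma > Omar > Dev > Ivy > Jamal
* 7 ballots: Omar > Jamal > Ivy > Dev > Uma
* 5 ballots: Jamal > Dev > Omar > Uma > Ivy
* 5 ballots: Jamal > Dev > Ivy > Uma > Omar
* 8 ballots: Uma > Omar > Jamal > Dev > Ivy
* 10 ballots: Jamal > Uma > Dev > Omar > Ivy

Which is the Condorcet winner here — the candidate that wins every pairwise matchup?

Uma

Uma vs Dev: 38–17
Uma vs Jamal: 28–27
Uma vs Omar: 43–12
Uma vs Ivy: 43–12
Uma beats every other candidate.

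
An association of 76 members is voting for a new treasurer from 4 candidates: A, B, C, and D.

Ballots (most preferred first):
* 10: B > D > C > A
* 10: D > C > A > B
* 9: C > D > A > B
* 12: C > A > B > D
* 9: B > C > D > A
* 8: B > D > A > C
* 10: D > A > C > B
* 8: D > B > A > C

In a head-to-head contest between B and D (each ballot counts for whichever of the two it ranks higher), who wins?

B

B is ranked above D on 39 ballots; D above B on 37.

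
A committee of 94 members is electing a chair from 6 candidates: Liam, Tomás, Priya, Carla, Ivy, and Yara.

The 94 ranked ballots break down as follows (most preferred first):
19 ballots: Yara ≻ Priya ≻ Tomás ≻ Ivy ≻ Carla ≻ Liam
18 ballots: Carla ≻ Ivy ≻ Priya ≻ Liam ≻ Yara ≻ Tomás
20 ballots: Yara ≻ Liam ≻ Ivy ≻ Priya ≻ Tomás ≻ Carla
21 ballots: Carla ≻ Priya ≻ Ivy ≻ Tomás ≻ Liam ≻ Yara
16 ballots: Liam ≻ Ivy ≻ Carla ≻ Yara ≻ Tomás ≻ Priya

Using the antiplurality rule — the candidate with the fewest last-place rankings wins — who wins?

Last-place votes: Liam 19, Tomás 18, Priya 16, Carla 20, Ivy 0, Yara 21.

Ivy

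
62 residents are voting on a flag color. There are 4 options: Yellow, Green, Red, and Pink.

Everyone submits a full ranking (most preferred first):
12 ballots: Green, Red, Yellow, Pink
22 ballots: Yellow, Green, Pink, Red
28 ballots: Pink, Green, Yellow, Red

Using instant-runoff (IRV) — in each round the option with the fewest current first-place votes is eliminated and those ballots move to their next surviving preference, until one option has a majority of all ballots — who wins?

Yellow

Round 1: Yellow 22, Green 12, Red 0, Pink 28. Red eliminated.
Round 2: Yellow 22, Green 12, Pink 28. Green eliminated.
Round 3: Yellow 34, Pink 28. Yellow has a majority (≥32).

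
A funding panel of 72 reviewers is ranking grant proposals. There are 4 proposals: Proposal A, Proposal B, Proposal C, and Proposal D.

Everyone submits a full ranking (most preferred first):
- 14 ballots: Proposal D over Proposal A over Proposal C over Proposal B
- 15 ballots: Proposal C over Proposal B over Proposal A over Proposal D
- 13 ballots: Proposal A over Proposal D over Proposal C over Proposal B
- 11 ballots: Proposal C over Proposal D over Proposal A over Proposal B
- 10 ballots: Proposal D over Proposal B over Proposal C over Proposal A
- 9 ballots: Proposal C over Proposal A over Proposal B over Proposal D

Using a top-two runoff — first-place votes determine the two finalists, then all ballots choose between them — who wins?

Round 1 first-place votes: Proposal A 13, Proposal B 0, Proposal C 35, Proposal D 24. Proposal C and Proposal D advance.
Runoff: Proposal C is ranked above Proposal D on 35 ballots, Proposal D above Proposal C on 37.

Proposal D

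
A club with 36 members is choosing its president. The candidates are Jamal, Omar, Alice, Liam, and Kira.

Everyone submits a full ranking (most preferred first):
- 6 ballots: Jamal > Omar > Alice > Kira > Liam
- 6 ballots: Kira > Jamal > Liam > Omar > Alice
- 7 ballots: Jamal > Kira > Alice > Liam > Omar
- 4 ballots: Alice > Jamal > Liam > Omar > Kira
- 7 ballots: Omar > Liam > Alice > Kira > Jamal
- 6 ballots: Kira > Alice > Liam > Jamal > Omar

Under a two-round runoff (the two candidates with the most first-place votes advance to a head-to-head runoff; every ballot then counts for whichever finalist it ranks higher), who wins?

Round 1 first-place votes: Jamal 13, Omar 7, Alice 4, Liam 0, Kira 12. Jamal and Kira advance.
Runoff: Jamal is ranked above Kira on 17 ballots, Kira above Jamal on 19.

Kira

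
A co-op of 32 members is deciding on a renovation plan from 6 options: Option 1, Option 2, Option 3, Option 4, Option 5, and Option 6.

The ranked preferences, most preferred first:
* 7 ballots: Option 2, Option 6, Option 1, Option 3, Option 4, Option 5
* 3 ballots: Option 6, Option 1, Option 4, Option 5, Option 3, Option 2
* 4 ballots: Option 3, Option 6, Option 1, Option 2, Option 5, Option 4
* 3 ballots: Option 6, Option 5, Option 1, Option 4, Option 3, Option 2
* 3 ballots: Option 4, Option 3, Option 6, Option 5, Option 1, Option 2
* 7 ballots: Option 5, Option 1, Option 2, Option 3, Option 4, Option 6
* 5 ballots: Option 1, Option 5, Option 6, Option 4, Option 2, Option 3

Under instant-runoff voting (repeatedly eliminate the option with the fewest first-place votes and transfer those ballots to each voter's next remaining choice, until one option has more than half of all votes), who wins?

Option 5

Round 1: Option 1 5, Option 2 7, Option 3 4, Option 4 3, Option 5 7, Option 6 6. Option 4 eliminated.
Round 2: Option 1 5, Option 2 7, Option 3 7, Option 5 7, Option 6 6. Option 1 eliminated.
Round 3: Option 2 7, Option 3 7, Option 5 12, Option 6 6. Option 6 eliminated.
Round 4: Option 2 7, Option 3 7, Option 5 18. Option 5 has a majority (≥17).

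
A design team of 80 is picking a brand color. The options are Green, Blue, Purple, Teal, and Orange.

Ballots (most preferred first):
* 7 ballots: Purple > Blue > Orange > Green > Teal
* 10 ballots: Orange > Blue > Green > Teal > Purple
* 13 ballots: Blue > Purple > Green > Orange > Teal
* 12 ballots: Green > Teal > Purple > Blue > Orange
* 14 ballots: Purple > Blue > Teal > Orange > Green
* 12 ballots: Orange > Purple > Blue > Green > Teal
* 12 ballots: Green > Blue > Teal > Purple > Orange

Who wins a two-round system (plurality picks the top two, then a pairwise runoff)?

Round 1 first-place votes: Green 24, Blue 13, Purple 21, Teal 0, Orange 22. Green and Orange advance.
Runoff: Green is ranked above Orange on 37 ballots, Orange above Green on 43.

Orange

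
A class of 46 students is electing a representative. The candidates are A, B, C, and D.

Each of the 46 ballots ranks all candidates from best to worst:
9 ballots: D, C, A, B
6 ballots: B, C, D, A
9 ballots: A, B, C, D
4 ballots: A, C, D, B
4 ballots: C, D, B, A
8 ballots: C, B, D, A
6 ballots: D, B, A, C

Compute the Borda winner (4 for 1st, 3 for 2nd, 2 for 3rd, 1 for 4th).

C

A: 9×2 + 6×1 + 9×4 + 4×4 + 4×1 + 8×1 + 6×2 = 100
B: 9×1 + 6×4 + 9×3 + 4×1 + 4×2 + 8×3 + 6×3 = 114
C: 9×3 + 6×3 + 9×2 + 4×3 + 4×4 + 8×4 + 6×1 = 129
D: 9×4 + 6×2 + 9×1 + 4×2 + 4×3 + 8×2 + 6×4 = 117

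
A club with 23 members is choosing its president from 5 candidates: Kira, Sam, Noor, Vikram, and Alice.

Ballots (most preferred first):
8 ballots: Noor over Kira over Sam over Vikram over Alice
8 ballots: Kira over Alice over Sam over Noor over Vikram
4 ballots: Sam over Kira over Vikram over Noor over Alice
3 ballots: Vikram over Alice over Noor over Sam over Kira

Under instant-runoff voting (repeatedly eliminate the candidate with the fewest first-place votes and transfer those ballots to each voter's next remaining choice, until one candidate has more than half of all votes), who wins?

Kira

Round 1: Kira 8, Sam 4, Noor 8, Vikram 3, Alice 0. Alice eliminated.
Round 2: Kira 8, Sam 4, Noor 8, Vikram 3. Vikram eliminated.
Round 3: Kira 8, Sam 4, Noor 11. Sam eliminated.
Round 4: Kira 12, Noor 11. Kira has a majority (≥12).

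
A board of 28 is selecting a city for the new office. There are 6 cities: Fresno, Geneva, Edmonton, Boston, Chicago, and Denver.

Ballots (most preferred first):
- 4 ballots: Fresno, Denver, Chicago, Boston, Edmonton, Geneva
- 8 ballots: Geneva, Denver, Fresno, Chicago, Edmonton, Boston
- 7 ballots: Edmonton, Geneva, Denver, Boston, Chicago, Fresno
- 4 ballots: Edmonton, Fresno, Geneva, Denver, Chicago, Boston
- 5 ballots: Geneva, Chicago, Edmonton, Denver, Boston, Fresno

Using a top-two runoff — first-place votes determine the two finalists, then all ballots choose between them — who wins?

Edmonton

Round 1 first-place votes: Fresno 4, Geneva 13, Edmonton 11, Boston 0, Chicago 0, Denver 0. Geneva and Edmonton advance.
Runoff: Geneva is ranked above Edmonton on 13 ballots, Edmonton above Geneva on 15.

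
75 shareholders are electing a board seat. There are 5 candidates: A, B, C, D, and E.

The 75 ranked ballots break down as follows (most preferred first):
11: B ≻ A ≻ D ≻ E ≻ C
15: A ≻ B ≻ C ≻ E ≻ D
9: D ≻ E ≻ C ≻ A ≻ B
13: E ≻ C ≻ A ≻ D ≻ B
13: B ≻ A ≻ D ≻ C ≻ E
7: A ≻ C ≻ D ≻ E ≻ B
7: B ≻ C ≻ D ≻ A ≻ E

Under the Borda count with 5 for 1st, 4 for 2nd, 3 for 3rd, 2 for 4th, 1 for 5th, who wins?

A

A: 11×4 + 15×5 + 9×2 + 13×3 + 13×4 + 7×5 + 7×2 = 277
B: 11×5 + 15×4 + 9×1 + 13×1 + 13×5 + 7×1 + 7×5 = 244
C: 11×1 + 15×3 + 9×3 + 13×4 + 13×2 + 7×4 + 7×4 = 217
D: 11×3 + 15×1 + 9×5 + 13×2 + 13×3 + 7×3 + 7×3 = 200
E: 11×2 + 15×2 + 9×4 + 13×5 + 13×1 + 7×2 + 7×1 = 187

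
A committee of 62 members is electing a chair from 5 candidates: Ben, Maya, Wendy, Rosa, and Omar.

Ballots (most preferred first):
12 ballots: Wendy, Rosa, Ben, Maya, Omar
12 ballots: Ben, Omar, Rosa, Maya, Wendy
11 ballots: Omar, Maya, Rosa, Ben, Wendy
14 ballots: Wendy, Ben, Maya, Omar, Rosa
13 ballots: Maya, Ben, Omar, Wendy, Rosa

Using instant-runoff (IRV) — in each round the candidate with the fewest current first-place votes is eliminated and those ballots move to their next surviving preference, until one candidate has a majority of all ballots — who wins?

Round 1: Ben 12, Maya 13, Wendy 26, Rosa 0, Omar 11. Rosa eliminated.
Round 2: Ben 12, Maya 13, Wendy 26, Omar 11. Omar eliminated.
Round 3: Ben 12, Maya 24, Wendy 26. Ben eliminated.
Round 4: Maya 36, Wendy 26. Maya has a majority (≥32).

Maya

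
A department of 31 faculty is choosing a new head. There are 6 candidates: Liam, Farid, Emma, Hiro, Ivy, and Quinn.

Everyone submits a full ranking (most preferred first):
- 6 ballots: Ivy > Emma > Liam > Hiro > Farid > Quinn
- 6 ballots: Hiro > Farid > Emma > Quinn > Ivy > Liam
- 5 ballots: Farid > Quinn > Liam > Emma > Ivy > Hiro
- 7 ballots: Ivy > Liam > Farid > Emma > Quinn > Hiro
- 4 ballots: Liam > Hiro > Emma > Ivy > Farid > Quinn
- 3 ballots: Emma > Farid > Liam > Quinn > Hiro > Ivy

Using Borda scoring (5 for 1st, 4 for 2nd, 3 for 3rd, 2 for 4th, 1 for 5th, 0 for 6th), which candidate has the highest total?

Emma

Liam: 6×3 + 6×0 + 5×3 + 7×4 + 4×5 + 3×3 = 90
Farid: 6×1 + 6×4 + 5×5 + 7×3 + 4×1 + 3×4 = 92
Emma: 6×4 + 6×3 + 5×2 + 7×2 + 4×3 + 3×5 = 93
Hiro: 6×2 + 6×5 + 5×0 + 7×0 + 4×4 + 3×1 = 61
Ivy: 6×5 + 6×1 + 5×1 + 7×5 + 4×2 + 3×0 = 84
Quinn: 6×0 + 6×2 + 5×4 + 7×1 + 4×0 + 3×2 = 45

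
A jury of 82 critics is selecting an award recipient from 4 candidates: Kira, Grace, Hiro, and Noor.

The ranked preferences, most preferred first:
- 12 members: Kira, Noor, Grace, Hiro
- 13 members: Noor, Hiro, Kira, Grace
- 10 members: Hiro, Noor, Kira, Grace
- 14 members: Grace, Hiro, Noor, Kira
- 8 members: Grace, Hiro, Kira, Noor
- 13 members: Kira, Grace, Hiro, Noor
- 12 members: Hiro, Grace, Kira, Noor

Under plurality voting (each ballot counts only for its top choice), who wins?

Kira

First-place votes: Kira 25, Grace 22, Hiro 22, Noor 13.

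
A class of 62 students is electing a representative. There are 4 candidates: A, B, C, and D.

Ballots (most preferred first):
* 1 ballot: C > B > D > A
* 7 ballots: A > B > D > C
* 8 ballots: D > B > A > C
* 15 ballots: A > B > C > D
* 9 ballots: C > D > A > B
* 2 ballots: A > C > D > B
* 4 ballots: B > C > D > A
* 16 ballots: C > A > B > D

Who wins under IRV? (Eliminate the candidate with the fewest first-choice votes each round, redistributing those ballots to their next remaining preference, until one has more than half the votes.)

A

Round 1: A 24, B 4, C 26, D 8. B eliminated.
Round 2: A 24, C 30, D 8. D eliminated.
Round 3: A 32, C 30. A has a majority (≥32).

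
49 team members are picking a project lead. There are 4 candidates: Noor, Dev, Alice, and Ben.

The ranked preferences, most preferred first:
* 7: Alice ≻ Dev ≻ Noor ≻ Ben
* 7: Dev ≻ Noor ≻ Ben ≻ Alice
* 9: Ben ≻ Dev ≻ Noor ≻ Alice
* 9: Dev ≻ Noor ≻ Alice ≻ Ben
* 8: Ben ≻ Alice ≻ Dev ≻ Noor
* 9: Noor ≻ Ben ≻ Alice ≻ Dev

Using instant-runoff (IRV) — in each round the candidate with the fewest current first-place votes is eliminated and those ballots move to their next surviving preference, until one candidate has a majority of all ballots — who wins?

Round 1: Noor 9, Dev 16, Alice 7, Ben 17. Alice eliminated.
Round 2: Noor 9, Dev 23, Ben 17. Noor eliminated.
Round 3: Dev 23, Ben 26. Ben has a majority (≥25).

Ben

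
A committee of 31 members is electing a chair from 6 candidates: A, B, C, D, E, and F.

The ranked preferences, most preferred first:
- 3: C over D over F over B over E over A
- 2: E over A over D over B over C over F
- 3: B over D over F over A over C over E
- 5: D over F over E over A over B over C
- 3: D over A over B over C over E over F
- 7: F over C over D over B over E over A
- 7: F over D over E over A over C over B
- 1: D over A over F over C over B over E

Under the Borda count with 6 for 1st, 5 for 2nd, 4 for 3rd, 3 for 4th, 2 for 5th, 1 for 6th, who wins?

D

A: 3×1 + 2×5 + 3×3 + 5×3 + 3×5 + 7×1 + 7×3 + 1×5 = 85
B: 3×3 + 2×3 + 3×6 + 5×2 + 3×4 + 7×3 + 7×1 + 1×2 = 85
C: 3×6 + 2×2 + 3×2 + 5×1 + 3×3 + 7×5 + 7×2 + 1×3 = 94
D: 3×5 + 2×4 + 3×5 + 5×6 + 3×6 + 7×4 + 7×5 + 1×6 = 155
E: 3×2 + 2×6 + 3×1 + 5×4 + 3×2 + 7×2 + 7×4 + 1×1 = 90
F: 3×4 + 2×1 + 3×4 + 5×5 + 3×1 + 7×6 + 7×6 + 1×4 = 142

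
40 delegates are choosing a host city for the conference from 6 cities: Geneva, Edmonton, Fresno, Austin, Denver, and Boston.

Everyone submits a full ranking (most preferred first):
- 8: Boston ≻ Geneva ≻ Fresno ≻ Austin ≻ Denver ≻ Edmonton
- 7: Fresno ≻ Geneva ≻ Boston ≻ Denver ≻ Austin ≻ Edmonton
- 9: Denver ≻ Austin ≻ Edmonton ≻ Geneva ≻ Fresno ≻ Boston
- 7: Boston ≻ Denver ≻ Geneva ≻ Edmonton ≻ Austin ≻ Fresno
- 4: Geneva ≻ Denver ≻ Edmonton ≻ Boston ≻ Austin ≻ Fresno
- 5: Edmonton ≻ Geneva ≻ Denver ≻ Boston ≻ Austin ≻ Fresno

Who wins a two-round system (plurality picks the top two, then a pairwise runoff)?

Boston

Round 1 first-place votes: Geneva 4, Edmonton 5, Fresno 7, Austin 0, Denver 9, Boston 15. Boston and Denver advance.
Runoff: Boston is ranked above Denver on 22 ballots, Denver above Boston on 18.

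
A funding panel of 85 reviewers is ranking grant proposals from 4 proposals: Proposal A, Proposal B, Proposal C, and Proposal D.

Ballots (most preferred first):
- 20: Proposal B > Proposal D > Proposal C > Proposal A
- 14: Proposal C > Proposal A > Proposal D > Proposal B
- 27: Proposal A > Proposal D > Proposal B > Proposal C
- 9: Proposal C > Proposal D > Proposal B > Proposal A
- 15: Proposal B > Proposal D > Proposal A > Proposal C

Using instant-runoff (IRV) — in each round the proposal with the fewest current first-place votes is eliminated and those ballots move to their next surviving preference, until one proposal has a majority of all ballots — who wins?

Proposal B

Round 1: Proposal A 27, Proposal B 35, Proposal C 23, Proposal D 0. Proposal D eliminated.
Round 2: Proposal A 27, Proposal B 35, Proposal C 23. Proposal C eliminated.
Round 3: Proposal A 41, Proposal B 44. Proposal B has a majority (≥43).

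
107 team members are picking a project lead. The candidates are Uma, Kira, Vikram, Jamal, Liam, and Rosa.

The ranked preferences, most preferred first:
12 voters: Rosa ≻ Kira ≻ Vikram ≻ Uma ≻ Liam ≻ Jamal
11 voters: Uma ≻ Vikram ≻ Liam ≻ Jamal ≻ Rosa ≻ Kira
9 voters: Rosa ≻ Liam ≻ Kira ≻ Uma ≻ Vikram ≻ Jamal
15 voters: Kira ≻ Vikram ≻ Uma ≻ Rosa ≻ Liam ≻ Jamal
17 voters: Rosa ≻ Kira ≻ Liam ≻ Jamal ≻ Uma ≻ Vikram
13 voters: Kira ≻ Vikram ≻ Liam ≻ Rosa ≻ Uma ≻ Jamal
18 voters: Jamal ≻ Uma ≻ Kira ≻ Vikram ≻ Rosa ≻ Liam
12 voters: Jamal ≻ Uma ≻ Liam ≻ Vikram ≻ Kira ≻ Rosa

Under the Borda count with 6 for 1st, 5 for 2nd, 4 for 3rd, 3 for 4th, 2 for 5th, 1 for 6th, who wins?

Uma: 12×3 + 11×6 + 9×3 + 15×4 + 17×2 + 13×2 + 18×5 + 12×5 = 399
Kira: 12×5 + 11×1 + 9×4 + 15×6 + 17×5 + 13×6 + 18×4 + 12×2 = 456
Vikram: 12×4 + 11×5 + 9×2 + 15×5 + 17×1 + 13×5 + 18×3 + 12×3 = 368
Jamal: 12×1 + 11×3 + 9×1 + 15×1 + 17×3 + 13×1 + 18×6 + 12×6 = 313
Liam: 12×2 + 11×4 + 9×5 + 15×2 + 17×4 + 13×4 + 18×1 + 12×4 = 329
Rosa: 12×6 + 11×2 + 9×6 + 15×3 + 17×6 + 13×3 + 18×2 + 12×1 = 382

Kira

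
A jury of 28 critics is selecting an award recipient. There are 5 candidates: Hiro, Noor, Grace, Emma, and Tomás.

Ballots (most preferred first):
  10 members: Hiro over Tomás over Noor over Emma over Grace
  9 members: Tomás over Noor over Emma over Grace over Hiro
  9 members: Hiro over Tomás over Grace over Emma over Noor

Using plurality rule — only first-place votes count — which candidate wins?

First-place votes: Hiro 19, Noor 0, Grace 0, Emma 0, Tomás 9.

Hiro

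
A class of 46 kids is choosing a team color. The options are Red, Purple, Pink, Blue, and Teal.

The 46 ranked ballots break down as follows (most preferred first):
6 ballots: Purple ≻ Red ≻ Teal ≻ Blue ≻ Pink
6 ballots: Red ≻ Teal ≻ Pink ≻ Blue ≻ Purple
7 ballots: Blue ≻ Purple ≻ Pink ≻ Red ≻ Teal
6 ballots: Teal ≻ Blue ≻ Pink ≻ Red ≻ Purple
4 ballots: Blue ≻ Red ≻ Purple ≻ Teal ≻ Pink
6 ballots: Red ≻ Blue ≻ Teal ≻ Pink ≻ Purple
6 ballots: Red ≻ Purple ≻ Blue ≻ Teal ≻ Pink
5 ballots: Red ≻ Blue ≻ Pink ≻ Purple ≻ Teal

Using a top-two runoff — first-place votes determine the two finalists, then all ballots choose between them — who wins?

Round 1 first-place votes: Red 23, Purple 6, Pink 0, Blue 11, Teal 6. Red and Blue advance.
Runoff: Red is ranked above Blue on 29 ballots, Blue above Red on 17.

Red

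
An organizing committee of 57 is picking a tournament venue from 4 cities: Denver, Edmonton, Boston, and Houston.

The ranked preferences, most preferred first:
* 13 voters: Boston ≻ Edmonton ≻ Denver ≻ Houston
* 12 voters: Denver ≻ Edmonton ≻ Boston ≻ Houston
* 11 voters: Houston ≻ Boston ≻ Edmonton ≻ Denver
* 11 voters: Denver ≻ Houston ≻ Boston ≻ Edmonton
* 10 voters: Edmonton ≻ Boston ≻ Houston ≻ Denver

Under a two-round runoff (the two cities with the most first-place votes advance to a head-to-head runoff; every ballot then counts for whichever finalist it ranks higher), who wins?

Round 1 first-place votes: Denver 23, Edmonton 10, Boston 13, Houston 11. Denver and Boston advance.
Runoff: Denver is ranked above Boston on 23 ballots, Boston above Denver on 34.

Boston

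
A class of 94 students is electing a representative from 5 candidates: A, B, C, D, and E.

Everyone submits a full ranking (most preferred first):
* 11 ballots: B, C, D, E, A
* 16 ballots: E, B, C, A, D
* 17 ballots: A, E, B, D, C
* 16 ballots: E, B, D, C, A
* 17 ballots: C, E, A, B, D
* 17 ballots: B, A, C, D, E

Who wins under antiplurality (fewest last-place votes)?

B

Last-place votes: A 27, B 0, C 17, D 33, E 17.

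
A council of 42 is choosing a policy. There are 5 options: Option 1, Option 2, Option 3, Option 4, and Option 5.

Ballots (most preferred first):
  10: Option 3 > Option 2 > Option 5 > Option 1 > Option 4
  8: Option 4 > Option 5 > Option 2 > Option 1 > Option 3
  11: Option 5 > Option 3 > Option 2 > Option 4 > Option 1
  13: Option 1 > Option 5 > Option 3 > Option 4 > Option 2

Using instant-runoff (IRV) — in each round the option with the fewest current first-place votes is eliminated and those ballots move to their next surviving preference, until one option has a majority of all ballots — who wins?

Round 1: Option 1 13, Option 2 0, Option 3 10, Option 4 8, Option 5 11. Option 2 eliminated.
Round 2: Option 1 13, Option 3 10, Option 4 8, Option 5 11. Option 4 eliminated.
Round 3: Option 1 13, Option 3 10, Option 5 19. Option 3 eliminated.
Round 4: Option 1 13, Option 5 29. Option 5 has a majority (≥22).

Option 5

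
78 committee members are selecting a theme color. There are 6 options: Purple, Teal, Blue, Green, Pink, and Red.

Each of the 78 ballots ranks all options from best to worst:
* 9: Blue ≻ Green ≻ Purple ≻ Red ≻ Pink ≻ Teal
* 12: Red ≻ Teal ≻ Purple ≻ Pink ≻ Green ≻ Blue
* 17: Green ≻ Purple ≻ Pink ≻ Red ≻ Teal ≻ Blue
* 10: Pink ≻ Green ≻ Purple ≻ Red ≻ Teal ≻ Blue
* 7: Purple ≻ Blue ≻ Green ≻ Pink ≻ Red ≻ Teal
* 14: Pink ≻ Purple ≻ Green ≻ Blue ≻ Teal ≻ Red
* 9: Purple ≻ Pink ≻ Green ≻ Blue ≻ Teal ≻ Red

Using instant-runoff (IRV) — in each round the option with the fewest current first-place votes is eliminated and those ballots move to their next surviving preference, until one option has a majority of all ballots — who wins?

Round 1: Purple 16, Teal 0, Blue 9, Green 17, Pink 24, Red 12. Teal eliminated.
Round 2: Purple 16, Blue 9, Green 17, Pink 24, Red 12. Blue eliminated.
Round 3: Purple 16, Green 26, Pink 24, Red 12. Red eliminated.
Round 4: Purple 28, Green 26, Pink 24. Pink eliminated.
Round 5: Purple 42, Green 36. Purple has a majority (≥40).

Purple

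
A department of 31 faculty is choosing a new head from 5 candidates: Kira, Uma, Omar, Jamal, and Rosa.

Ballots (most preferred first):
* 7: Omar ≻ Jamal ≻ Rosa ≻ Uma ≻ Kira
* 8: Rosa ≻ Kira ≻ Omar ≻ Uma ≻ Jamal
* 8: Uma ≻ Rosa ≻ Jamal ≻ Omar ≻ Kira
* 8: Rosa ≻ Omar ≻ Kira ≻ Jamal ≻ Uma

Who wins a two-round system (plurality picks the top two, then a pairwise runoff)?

Round 1 first-place votes: Kira 0, Uma 8, Omar 7, Jamal 0, Rosa 16. Rosa and Uma advance.
Runoff: Rosa is ranked above Uma on 23 ballots, Uma above Rosa on 8.

Rosa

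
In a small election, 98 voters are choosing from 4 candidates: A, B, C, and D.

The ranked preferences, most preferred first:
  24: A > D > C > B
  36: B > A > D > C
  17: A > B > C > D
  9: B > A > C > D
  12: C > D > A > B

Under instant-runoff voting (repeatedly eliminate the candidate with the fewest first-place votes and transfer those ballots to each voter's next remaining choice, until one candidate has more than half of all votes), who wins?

Round 1: A 41, B 45, C 12, D 0. D eliminated.
Round 2: A 41, B 45, C 12. C eliminated.
Round 3: A 53, B 45. A has a majority (≥50).

A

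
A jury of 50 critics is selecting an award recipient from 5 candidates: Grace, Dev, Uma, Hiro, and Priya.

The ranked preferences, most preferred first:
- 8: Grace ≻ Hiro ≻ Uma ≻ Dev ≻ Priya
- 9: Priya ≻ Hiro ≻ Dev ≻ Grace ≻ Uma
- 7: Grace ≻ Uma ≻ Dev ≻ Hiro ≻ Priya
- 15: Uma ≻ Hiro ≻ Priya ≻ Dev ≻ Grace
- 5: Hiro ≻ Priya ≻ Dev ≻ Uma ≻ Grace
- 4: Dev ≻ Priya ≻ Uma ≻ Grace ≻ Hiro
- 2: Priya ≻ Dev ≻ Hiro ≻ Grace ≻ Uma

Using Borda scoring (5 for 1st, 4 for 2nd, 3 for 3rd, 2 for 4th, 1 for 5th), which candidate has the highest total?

Hiro

Grace: 8×5 + 9×2 + 7×5 + 15×1 + 5×1 + 4×2 + 2×2 = 125
Dev: 8×2 + 9×3 + 7×3 + 15×2 + 5×3 + 4×5 + 2×4 = 137
Uma: 8×3 + 9×1 + 7×4 + 15×5 + 5×2 + 4×3 + 2×1 = 160
Hiro: 8×4 + 9×4 + 7×2 + 15×4 + 5×5 + 4×1 + 2×3 = 177
Priya: 8×1 + 9×5 + 7×1 + 15×3 + 5×4 + 4×4 + 2×5 = 151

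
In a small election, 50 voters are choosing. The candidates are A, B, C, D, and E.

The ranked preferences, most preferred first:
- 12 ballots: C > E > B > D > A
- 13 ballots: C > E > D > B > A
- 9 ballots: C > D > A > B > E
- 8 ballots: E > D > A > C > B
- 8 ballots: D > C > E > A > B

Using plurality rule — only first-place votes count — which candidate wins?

First-place votes: A 0, B 0, C 34, D 8, E 8.

C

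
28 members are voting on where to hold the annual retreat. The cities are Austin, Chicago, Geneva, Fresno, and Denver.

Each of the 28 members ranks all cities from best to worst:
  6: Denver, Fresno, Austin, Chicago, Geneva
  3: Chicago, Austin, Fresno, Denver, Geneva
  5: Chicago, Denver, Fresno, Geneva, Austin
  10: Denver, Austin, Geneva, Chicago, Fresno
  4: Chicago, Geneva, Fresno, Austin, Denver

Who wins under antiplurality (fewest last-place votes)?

Last-place votes: Austin 5, Chicago 0, Geneva 9, Fresno 10, Denver 4.

Chicago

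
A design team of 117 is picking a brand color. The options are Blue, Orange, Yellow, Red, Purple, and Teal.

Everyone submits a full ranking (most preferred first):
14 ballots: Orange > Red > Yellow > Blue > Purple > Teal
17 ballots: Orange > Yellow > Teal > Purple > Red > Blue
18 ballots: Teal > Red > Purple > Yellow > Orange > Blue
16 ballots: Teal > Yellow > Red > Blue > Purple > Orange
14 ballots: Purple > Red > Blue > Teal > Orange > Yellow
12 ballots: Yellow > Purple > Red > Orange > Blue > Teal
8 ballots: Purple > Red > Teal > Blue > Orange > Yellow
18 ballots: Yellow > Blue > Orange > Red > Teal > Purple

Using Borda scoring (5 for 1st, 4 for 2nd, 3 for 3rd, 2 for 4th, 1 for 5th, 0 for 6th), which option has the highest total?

Yellow

Blue: 14×2 + 17×0 + 18×0 + 16×2 + 14×3 + 12×1 + 8×2 + 18×4 = 202
Orange: 14×5 + 17×5 + 18×1 + 16×0 + 14×1 + 12×2 + 8×1 + 18×3 = 273
Yellow: 14×3 + 17×4 + 18×2 + 16×4 + 14×0 + 12×5 + 8×0 + 18×5 = 360
Red: 14×4 + 17×1 + 18×4 + 16×3 + 14×4 + 12×3 + 8×4 + 18×2 = 353
Purple: 14×1 + 17×2 + 18×3 + 16×1 + 14×5 + 12×4 + 8×5 + 18×0 = 276
Teal: 14×0 + 17×3 + 18×5 + 16×5 + 14×2 + 12×0 + 8×3 + 18×1 = 291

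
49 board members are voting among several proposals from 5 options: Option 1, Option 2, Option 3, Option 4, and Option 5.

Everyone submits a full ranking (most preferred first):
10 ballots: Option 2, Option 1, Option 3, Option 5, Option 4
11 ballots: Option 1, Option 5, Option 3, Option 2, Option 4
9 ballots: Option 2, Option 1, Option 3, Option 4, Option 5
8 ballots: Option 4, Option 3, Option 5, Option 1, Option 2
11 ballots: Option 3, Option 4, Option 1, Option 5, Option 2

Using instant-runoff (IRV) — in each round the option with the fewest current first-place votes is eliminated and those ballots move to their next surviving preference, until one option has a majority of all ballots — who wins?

Option 3

Round 1: Option 1 11, Option 2 19, Option 3 11, Option 4 8, Option 5 0. Option 5 eliminated.
Round 2: Option 1 11, Option 2 19, Option 3 11, Option 4 8. Option 4 eliminated.
Round 3: Option 1 11, Option 2 19, Option 3 19. Option 1 eliminated.
Round 4: Option 2 19, Option 3 30. Option 3 has a majority (≥25).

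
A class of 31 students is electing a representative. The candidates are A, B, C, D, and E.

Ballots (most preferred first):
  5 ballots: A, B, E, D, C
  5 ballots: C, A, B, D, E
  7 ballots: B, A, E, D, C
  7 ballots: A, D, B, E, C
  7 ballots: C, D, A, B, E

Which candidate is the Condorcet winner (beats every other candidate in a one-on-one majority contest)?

A vs B: 24–7
A vs C: 19–12
A vs D: 24–7
A vs E: 31–0
A beats every other candidate.

A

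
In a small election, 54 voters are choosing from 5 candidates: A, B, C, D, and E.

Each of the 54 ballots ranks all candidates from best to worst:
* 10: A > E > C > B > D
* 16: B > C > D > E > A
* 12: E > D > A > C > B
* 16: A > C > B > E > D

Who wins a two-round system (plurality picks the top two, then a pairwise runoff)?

A

Round 1 first-place votes: A 26, B 16, C 0, D 0, E 12. A and B advance.
Runoff: A is ranked above B on 38 ballots, B above A on 16.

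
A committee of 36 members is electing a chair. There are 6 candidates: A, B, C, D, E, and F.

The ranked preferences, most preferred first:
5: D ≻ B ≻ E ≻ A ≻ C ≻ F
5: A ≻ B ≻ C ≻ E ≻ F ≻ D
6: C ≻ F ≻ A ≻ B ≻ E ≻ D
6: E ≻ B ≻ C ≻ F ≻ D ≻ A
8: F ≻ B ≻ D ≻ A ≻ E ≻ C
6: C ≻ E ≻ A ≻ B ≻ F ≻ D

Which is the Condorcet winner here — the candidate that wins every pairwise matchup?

B vs A: 19–17
B vs C: 24–12
B vs D: 31–5
B vs E: 24–12
B vs F: 22–14
B beats every other candidate.

B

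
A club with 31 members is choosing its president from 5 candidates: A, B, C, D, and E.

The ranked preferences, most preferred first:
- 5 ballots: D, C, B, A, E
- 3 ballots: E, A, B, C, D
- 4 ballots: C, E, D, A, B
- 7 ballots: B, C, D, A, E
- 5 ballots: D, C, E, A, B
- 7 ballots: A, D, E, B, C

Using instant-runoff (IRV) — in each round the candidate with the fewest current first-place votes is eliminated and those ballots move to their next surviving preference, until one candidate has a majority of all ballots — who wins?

Round 1: A 7, B 7, C 4, D 10, E 3. E eliminated.
Round 2: A 10, B 7, C 4, D 10. C eliminated.
Round 3: A 10, B 7, D 14. B eliminated.
Round 4: A 10, D 21. D has a majority (≥16).

D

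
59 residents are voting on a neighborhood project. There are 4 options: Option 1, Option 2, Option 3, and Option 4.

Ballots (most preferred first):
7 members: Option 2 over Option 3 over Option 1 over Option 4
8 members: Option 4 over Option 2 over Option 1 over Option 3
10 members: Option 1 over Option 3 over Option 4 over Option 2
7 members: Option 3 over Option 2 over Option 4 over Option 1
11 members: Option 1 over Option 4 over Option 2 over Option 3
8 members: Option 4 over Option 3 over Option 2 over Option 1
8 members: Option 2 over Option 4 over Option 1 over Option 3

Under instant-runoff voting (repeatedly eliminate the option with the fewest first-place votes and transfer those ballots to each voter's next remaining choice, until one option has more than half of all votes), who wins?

Option 2

Round 1: Option 1 21, Option 2 15, Option 3 7, Option 4 16. Option 3 eliminated.
Round 2: Option 1 21, Option 2 22, Option 4 16. Option 4 eliminated.
Round 3: Option 1 21, Option 2 38. Option 2 has a majority (≥30).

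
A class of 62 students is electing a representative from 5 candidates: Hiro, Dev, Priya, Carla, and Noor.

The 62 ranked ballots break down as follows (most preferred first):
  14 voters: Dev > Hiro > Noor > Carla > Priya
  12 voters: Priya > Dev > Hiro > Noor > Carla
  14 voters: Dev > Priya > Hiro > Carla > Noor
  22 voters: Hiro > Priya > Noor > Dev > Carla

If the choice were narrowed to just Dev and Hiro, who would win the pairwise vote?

Dev

Dev is ranked above Hiro on 40 ballots; Hiro above Dev on 22.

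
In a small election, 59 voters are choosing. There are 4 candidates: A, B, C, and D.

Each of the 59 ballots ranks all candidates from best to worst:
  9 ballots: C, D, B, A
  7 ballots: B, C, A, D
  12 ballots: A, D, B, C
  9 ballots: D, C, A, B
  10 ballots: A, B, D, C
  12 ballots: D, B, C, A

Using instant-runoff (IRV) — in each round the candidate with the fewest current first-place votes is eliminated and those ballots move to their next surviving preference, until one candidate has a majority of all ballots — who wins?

Round 1: A 22, B 7, C 9, D 21. B eliminated.
Round 2: A 22, C 16, D 21. C eliminated.
Round 3: A 29, D 30. D has a majority (≥30).

D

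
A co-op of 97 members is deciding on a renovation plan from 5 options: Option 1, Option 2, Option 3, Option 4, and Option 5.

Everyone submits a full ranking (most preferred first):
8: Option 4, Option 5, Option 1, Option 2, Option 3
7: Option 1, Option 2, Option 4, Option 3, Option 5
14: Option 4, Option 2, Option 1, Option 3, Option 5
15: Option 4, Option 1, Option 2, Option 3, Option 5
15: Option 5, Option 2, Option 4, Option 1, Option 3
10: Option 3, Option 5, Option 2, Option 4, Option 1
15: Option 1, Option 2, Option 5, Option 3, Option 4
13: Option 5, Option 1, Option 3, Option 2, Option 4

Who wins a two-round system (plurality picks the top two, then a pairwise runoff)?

Round 1 first-place votes: Option 1 22, Option 2 0, Option 3 10, Option 4 37, Option 5 28. Option 4 and Option 5 advance.
Runoff: Option 4 is ranked above Option 5 on 44 ballots, Option 5 above Option 4 on 53.

Option 5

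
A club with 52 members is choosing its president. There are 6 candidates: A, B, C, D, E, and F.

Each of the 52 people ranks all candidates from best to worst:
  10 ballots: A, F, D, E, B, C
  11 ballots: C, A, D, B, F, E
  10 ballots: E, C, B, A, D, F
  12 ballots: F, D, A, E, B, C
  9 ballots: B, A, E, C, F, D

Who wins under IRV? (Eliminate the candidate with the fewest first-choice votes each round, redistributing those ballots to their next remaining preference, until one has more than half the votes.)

A

Round 1: A 10, B 9, C 11, D 0, E 10, F 12. D eliminated.
Round 2: A 10, B 9, C 11, E 10, F 12. B eliminated.
Round 3: A 19, C 11, E 10, F 12. E eliminated.
Round 4: A 19, C 21, F 12. F eliminated.
Round 5: A 31, C 21. A has a majority (≥27).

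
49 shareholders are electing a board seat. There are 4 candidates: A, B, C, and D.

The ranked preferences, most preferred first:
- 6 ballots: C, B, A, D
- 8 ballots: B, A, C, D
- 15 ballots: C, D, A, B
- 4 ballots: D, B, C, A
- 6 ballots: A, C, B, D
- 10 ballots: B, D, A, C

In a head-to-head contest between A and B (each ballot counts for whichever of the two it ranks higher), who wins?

A is ranked above B on 21 ballots; B above A on 28.

B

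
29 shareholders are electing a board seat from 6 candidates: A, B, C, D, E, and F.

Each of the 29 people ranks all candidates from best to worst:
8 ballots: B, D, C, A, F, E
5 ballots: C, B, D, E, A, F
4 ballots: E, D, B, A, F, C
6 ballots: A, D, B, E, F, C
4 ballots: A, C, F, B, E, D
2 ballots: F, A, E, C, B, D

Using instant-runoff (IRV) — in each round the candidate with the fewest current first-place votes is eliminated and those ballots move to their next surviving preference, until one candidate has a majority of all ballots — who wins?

B

Round 1: A 10, B 8, C 5, D 0, E 4, F 2. D eliminated.
Round 2: A 10, B 8, C 5, E 4, F 2. F eliminated.
Round 3: A 12, B 8, C 5, E 4. E eliminated.
Round 4: A 12, B 12, C 5. C eliminated.
Round 5: A 12, B 17. B has a majority (≥15).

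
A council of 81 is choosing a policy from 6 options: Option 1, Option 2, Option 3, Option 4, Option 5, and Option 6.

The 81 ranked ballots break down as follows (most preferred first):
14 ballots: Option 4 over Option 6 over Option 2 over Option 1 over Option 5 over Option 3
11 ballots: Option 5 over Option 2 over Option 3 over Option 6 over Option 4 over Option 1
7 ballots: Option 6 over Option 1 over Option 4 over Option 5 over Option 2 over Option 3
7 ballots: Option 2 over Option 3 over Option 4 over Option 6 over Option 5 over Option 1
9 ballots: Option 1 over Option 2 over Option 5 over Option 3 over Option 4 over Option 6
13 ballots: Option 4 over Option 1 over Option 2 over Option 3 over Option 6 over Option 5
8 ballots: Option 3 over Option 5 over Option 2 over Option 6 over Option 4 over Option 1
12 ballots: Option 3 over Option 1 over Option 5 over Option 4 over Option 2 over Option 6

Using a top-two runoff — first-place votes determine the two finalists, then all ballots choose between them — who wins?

Round 1 first-place votes: Option 1 9, Option 2 7, Option 3 20, Option 4 27, Option 5 11, Option 6 7. Option 4 and Option 3 advance.
Runoff: Option 4 is ranked above Option 3 on 34 ballots, Option 3 above Option 4 on 47.

Option 3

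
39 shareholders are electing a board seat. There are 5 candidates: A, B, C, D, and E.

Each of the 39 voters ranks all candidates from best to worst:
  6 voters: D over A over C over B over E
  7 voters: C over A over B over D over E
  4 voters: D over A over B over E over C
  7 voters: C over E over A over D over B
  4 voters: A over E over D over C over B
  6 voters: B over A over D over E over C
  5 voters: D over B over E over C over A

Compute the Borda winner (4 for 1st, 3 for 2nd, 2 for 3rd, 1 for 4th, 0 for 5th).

A

A: 6×3 + 7×3 + 4×3 + 7×2 + 4×4 + 6×3 + 5×0 = 99
B: 6×1 + 7×2 + 4×2 + 7×0 + 4×0 + 6×4 + 5×3 = 67
C: 6×2 + 7×4 + 4×0 + 7×4 + 4×1 + 6×0 + 5×1 = 77
D: 6×4 + 7×1 + 4×4 + 7×1 + 4×2 + 6×2 + 5×4 = 94
E: 6×0 + 7×0 + 4×1 + 7×3 + 4×3 + 6×1 + 5×2 = 53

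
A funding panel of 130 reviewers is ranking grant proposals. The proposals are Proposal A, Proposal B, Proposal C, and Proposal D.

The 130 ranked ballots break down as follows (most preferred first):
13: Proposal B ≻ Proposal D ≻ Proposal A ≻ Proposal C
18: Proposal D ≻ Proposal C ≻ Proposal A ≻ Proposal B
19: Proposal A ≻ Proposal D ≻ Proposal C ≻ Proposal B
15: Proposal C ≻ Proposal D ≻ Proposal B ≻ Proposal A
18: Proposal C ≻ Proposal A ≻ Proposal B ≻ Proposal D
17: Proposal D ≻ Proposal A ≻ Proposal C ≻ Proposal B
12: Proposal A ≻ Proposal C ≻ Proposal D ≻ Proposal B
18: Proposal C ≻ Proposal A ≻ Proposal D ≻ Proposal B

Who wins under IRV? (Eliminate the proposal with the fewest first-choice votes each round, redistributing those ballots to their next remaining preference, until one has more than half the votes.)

Proposal D

Round 1: Proposal A 31, Proposal B 13, Proposal C 51, Proposal D 35. Proposal B eliminated.
Round 2: Proposal A 31, Proposal C 51, Proposal D 48. Proposal A eliminated.
Round 3: Proposal C 63, Proposal D 67. Proposal D has a majority (≥66).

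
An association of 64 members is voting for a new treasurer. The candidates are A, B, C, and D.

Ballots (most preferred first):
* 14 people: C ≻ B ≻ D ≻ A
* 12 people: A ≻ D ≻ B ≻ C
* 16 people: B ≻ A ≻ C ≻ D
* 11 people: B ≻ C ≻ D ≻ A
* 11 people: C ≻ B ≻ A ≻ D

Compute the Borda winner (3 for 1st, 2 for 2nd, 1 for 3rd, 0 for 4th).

B

A: 14×0 + 12×3 + 16×2 + 11×0 + 11×1 = 79
B: 14×2 + 12×1 + 16×3 + 11×3 + 11×2 = 143
C: 14×3 + 12×0 + 16×1 + 11×2 + 11×3 = 113
D: 14×1 + 12×2 + 16×0 + 11×1 + 11×0 = 49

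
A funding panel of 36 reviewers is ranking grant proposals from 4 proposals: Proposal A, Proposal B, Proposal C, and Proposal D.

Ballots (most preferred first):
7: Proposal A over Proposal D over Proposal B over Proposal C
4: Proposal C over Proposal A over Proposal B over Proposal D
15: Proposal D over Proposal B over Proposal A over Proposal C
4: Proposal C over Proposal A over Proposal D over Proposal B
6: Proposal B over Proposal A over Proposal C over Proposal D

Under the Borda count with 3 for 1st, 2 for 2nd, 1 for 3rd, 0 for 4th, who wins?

Proposal A

Proposal A: 7×3 + 4×2 + 15×1 + 4×2 + 6×2 = 64
Proposal B: 7×1 + 4×1 + 15×2 + 4×0 + 6×3 = 59
Proposal C: 7×0 + 4×3 + 15×0 + 4×3 + 6×1 = 30
Proposal D: 7×2 + 4×0 + 15×3 + 4×1 + 6×0 = 63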